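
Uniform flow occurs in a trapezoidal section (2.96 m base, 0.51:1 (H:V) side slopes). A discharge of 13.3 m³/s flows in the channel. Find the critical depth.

At critical depth, Q² T / (g A³) = 1, i.e. A³/T = Q²/g = 13.3²/9.81 = 18.03.
Trying y = 1 m: A³/T = 10.5 — too small.
Trying y = 1.18 m: A³/T = 17.83 — close enough.

y_c = 1.18 m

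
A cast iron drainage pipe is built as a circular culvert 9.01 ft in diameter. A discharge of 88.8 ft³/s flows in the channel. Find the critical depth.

At critical depth, Q² T / (g A³) = 1, i.e. A³/T = Q²/g = 88.8²/32.2 = 244.9.
Trying y = 2.52 ft: A³/T = 384.1 — over.
Trying y = 1.82 ft: A³/T = 107.9 — short.
Trying y = 2.24 ft: A³/T = 242.9 — ≈ 244.9.

y_c = 2.24 ft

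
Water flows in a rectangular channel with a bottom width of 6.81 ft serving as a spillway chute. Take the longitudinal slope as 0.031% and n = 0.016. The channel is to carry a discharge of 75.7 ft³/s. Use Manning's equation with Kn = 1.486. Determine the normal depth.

Manning's equation rearranged: A R^(2/3) = nQ / (1.486·√S) = 0.016 × 75.7 / (1.486 × √0.00031) = 46.29.
Trying y = 4.93 ft: A R^(2/3) = 53.54 — over.
Trying y = 3.09 ft: A R^(2/3) = 29.02 — short.
Trying y = 4.4 ft: A R^(2/3) = 46.28 — close enough.

y_n = 4.4 ft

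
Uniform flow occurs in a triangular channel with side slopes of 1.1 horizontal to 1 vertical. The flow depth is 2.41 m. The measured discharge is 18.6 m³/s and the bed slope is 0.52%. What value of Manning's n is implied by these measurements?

For a triangular section with side slope z = 1.1: A = zy² = 1.1×2.41² = 6.389 m²; P = 2y√(1+z²) = 2×2.41×1.487 = 7.165 m.
Hydraulic radius R = A/P = 6.389/7.165 = 0.8916 m.
Rearranging Manning's equation: n = (1/Q) A R^(2/3) S^(1/2) = (1/18.6) × 6.389 × 0.8916^(2/3) × √0.0052 = 0.0229.

n = 0.0229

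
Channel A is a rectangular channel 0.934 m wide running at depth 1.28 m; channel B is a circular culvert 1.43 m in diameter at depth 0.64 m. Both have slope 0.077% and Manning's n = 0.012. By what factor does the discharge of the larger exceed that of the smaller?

1.75

Channel A: Flow area A = b·y = 0.934 × 1.28 = 1.196 m². Wetted perimeter P = b + 2y = 0.934 + 2×1.28 = 3.494 m. Hydraulic radius R = A/P = 1.196/3.494 = 0.3422 m. Q_A = (1/0.012)·1.196·0.3422^(2/3)·√0.00077 = 1.352 m³/s.
Channel B: For a circular section of diameter D = 1.43 m at depth y = 0.64 m, the central angle is θ = 2 arccos(1 − 2y/D) = 2.931 rad. Then A = (D²/8)(θ − sin θ) = 0.696 m² and P = Dθ/2 = 2.096 m. Hydraulic radius R = A/P = 0.696/2.096 = 0.3321 m. Q_B = (1/0.012)·0.696·0.3321^(2/3)·√0.00077 = 0.7717 m³/s.
The larger discharge is 1.352 m³/s and the smaller is 0.7717 m³/s; the ratio is 1.75.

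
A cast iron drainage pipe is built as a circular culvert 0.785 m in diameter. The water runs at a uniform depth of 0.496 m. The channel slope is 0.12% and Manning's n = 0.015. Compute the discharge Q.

Q = 0.274 m³/s

For a circular section of diameter D = 0.785 m at depth y = 0.496 m, the central angle is θ = 2 arccos(1 − 2y/D) = 3.675 rad. Then A = (D²/8)(θ − sin θ) = 0.3223 m² and P = Dθ/2 = 1.443 m.
Hydraulic radius R = A/P = 0.3223/1.443 = 0.2234 m.
Manning's equation: Q = (1/n) A R^(2/3) S^(1/2) = (1/0.015) × 0.3223 × 0.2234^(2/3) × 0.0012^(1/2) = 0.274 m³/s.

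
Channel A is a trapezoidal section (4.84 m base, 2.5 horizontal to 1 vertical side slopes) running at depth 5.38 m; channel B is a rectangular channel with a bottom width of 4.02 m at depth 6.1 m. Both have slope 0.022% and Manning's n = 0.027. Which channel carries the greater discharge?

channel A

Channel A: With bottom width b = 4.84 m and side slope z = 2.5: A = (b + zy)y = (4.84 + 2.5×5.38)×5.38 = 98.4 m²; P = b + 2y√(1+z²) = 4.84 + 2×5.38×2.693 = 33.81 m. Hydraulic radius R = A/P = 98.4/33.81 = 2.91 m. Q_A = (1/0.027)·98.4·2.91^(2/3)·√0.00022 = 110.2 m³/s.
Channel B: Flow area A = b·y = 4.02 × 6.1 = 24.52 m². Wetted perimeter P = b + 2y = 4.02 + 2×6.1 = 16.22 m. Hydraulic radius R = A/P = 24.52/16.22 = 1.512 m. Q_B = (1/0.027)·24.52·1.512^(2/3)·√0.00022 = 17.74 m³/s.
Q_A = 110.2 m³/s vs Q_B = 17.74 m³/s, so channel A carries more.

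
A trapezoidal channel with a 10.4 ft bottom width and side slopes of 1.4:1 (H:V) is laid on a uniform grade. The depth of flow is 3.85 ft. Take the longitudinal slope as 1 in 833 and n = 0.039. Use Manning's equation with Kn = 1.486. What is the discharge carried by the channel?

Q = 151 ft³/s

With bottom width b = 10.4 ft and side slope z = 1.4: A = (b + zy)y = (10.4 + 1.4×3.85)×3.85 = 60.79 ft²; P = b + 2y√(1+z²) = 10.4 + 2×3.85×1.72 = 23.65 ft.
Hydraulic radius R = A/P = 60.79/23.65 = 2.571 ft.
Manning's equation: Q = (1.486/n) A R^(2/3) S^(1/2) = (1.486/0.039) × 60.79 × 2.571^(2/3) × 0.0012^(1/2) = 151 ft³/s.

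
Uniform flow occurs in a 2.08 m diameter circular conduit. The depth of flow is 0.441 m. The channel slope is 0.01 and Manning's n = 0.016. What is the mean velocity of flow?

V = 2.57 m/s

For a circular section of diameter D = 2.08 m at depth y = 0.441 m, the central angle is θ = 2 arccos(1 − 2y/D) = 1.914 rad. Then A = (D²/8)(θ − sin θ) = 0.5259 m² and P = Dθ/2 = 1.991 m.
Hydraulic radius R = A/P = 0.5259/1.991 = 0.2642 m.
From Manning's equation, V = (1/n) R^(2/3) S^(1/2) = (1/0.016) × 0.2642^(2/3) × 0.01^(1/2) = 2.57 m/s.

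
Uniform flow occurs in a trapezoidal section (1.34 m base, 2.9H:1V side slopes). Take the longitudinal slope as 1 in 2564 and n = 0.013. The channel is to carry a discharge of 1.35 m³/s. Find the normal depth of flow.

y_n = 0.582 m

Manning's equation rearranged: A R^(2/3) = nQ / (1·√S) = 0.013 × 1.35 / (√0.00039) = 0.8887.
At y = 0.467 m: A R^(2/3) = 0.5629 — short.
At y = 0.582 m: A R^(2/3) = 0.8899 — matches.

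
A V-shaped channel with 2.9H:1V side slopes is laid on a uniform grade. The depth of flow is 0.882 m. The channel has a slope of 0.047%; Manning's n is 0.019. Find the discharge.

Q = 1.44 m³/s

For a triangular section with side slope z = 2.9: A = zy² = 2.9×0.882² = 2.256 m²; P = 2y√(1+z²) = 2×0.882×3.068 = 5.411 m.
Hydraulic radius R = A/P = 2.256/5.411 = 0.4169 m.
Manning's equation: Q = (1/n) A R^(2/3) S^(1/2) = (1/0.019) × 2.256 × 0.4169^(2/3) × 0.00047^(1/2) = 1.44 m³/s.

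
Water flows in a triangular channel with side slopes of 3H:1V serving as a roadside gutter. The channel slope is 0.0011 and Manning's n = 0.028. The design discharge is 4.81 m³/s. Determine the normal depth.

y_n = 1.35 m

Manning's equation rearranged: A R^(2/3) = nQ / (1·√S) = 0.028 × 4.81 / (√0.0011) = 4.061.
Try y = 1.21 m: A R^(2/3) = 3.033 — short.
Try y = 1.64 m: A R^(2/3) = 6.825 — over.
Try y = 1.35 m: A R^(2/3) = 4.062 — matches.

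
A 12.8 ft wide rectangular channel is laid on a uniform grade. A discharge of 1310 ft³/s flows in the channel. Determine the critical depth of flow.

For a rectangular channel, critical depth y_c = (q²/g)^(1/3) where q = Q/b = 1310/12.8 = 102.3 ft²/s.
So y_c = (102.3²/32.2)^(1/3) = 6.88 ft.

y_c = 6.88 ft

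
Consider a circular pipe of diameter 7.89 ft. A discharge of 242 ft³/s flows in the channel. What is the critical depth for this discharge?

y_c = 3.93 ft

At critical depth, Q² T / (g A³) = 1, i.e. A³/T = Q²/g = 242²/32.2 = 1819.
Trying y = 4.74 ft: A³/T = 3735 — too large.
Trying y = 3.51 ft: A³/T = 1185 — too small.
Trying y = 3.93 ft: A³/T = 1825 — ≈ 1819.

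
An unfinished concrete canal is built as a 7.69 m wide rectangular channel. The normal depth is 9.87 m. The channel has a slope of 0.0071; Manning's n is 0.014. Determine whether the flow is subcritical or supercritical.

supercritical

Flow area A = b·y = 7.69 × 9.87 = 75.9 m². Wetted perimeter P = b + 2y = 7.69 + 2×9.87 = 27.43 m.
Hydraulic radius R = A/P = 75.9/27.43 = 2.767 m.
V = (1/n) R^(2/3) √S = (1/0.014) × 2.767^(2/3) × √0.0071 = 11.86 m/s. Hydraulic depth D_h = A/T = 75.9/7.69 = 9.87 m.
Froude number Fr = V/√(g·D_h) = 11.86/√(9.81×9.87) = 1.21, which is greater than 1, so the flow is supercritical.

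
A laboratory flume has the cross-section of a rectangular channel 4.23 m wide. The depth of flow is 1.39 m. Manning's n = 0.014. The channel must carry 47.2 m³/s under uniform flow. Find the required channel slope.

Flow area A = b·y = 4.23 × 1.39 = 5.88 m². Wetted perimeter P = b + 2y = 4.23 + 2×1.39 = 7.01 m.
Hydraulic radius R = A/P = 5.88/7.01 = 0.8388 m.
From Manning's equation, S = [nQ / (1 A R^(2/3))]² = [0.014 × 47.2 / (1 × 5.88 × 0.8388^(2/3))]² = 0.016.

S = 0.016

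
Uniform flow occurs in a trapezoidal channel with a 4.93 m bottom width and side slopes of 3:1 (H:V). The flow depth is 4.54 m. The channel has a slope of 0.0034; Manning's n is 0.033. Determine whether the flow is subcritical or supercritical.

subcritical

With bottom width b = 4.93 m and side slope z = 3: A = (b + zy)y = (4.93 + 3×4.54)×4.54 = 84.22 m²; P = b + 2y√(1+z²) = 4.93 + 2×4.54×3.162 = 33.64 m.
Hydraulic radius R = A/P = 84.22/33.64 = 2.503 m.
V = (1/n) R^(2/3) √S = (1/0.033) × 2.503^(2/3) × √0.0034 = 3.258 m/s. Hydraulic depth D_h = A/T = 84.22/32.17 = 2.618 m.
Froude number Fr = V/√(g·D_h) = 3.258/√(9.81×2.618) = 0.643, which is less than 1, so the flow is subcritical.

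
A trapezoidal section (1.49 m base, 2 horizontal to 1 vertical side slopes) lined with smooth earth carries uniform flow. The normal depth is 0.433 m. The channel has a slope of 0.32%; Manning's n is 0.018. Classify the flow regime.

subcritical

With bottom width b = 1.49 m and side slope z = 2: A = (b + zy)y = (1.49 + 2×0.433)×0.433 = 1.02 m²; P = b + 2y√(1+z²) = 1.49 + 2×0.433×2.236 = 3.426 m.
Hydraulic radius R = A/P = 1.02/3.426 = 0.2977 m.
V = (1/n) R^(2/3) √S = (1/0.018) × 0.2977^(2/3) × √0.0032 = 1.401 m/s. Hydraulic depth D_h = A/T = 1.02/3.222 = 0.3166 m.
Froude number Fr = V/√(g·D_h) = 1.401/√(9.81×0.3166) = 0.795, which is less than 1, so the flow is subcritical.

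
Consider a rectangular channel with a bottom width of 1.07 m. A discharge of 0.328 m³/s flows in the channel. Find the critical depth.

For a rectangular channel, critical depth y_c = (q²/g)^(1/3) where q = Q/b = 0.328/1.07 = 0.3065 m²/s.
So y_c = (0.3065²/9.81)^(1/3) = 0.212 m.

y_c = 0.212 m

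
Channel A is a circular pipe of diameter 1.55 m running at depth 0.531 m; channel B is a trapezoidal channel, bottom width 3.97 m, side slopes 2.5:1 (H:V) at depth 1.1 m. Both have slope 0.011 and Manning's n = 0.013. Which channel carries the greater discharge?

channel B

Channel A: For a circular section of diameter D = 1.55 m at depth y = 0.531 m, the central angle is θ = 2 arccos(1 − 2y/D) = 2.501 rad. Then A = (D²/8)(θ − sin θ) = 0.5716 m² and P = Dθ/2 = 1.938 m. Hydraulic radius R = A/P = 0.5716/1.938 = 0.2949 m. Q_A = (1/0.013)·0.5716·0.2949^(2/3)·√0.011 = 2.043 m³/s.
Channel B: With bottom width b = 3.97 m and side slope z = 2.5: A = (b + zy)y = (3.97 + 2.5×1.1)×1.1 = 7.392 m²; P = b + 2y√(1+z²) = 3.97 + 2×1.1×2.693 = 9.894 m. Hydraulic radius R = A/P = 7.392/9.894 = 0.7471 m. Q_B = (1/0.013)·7.392·0.7471^(2/3)·√0.011 = 49.1 m³/s.
Q_A = 2.043 m³/s vs Q_B = 49.1 m³/s, so channel B carries more.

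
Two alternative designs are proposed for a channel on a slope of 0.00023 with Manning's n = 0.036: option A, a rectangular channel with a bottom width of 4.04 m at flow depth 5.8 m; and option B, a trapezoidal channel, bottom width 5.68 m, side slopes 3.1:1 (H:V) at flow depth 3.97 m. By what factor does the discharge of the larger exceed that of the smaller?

4.01

Channel A: Flow area A = b·y = 4.04 × 5.8 = 23.43 m². Wetted perimeter P = b + 2y = 4.04 + 2×5.8 = 15.64 m. Hydraulic radius R = A/P = 23.43/15.64 = 1.498 m. Q_A = (1/0.036)·23.43·1.498^(2/3)·√0.00023 = 12.92 m³/s.
Channel B: With bottom width b = 5.68 m and side slope z = 3.1: A = (b + zy)y = (5.68 + 3.1×3.97)×3.97 = 71.41 m²; P = b + 2y√(1+z²) = 5.68 + 2×3.97×3.257 = 31.54 m. Hydraulic radius R = A/P = 71.41/31.54 = 2.264 m. Q_B = (1/0.036)·71.41·2.264^(2/3)·√0.00023 = 51.87 m³/s.
The larger discharge is 51.87 m³/s and the smaller is 12.92 m³/s; the ratio is 4.01.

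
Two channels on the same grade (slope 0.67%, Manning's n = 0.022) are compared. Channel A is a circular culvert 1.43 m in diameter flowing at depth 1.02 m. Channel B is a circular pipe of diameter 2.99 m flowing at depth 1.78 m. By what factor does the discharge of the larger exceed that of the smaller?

Channel A: For a circular section of diameter D = 1.43 m at depth y = 1.02 m, the central angle is θ = 2 arccos(1 − 2y/D) = 4.023 rad. Then A = (D²/8)(θ − sin θ) = 1.226 m² and P = Dθ/2 = 2.876 m. Hydraulic radius R = A/P = 1.226/2.876 = 0.4261 m. Q_A = (1/0.022)·1.226·0.4261^(2/3)·√0.0067 = 2.582 m³/s.
Channel B: For a circular section of diameter D = 2.99 m at depth y = 1.78 m, the central angle is θ = 2 arccos(1 − 2y/D) = 3.525 rad. Then A = (D²/8)(θ − sin θ) = 4.358 m² and P = Dθ/2 = 5.27 m. Hydraulic radius R = A/P = 4.358/5.27 = 0.8269 m. Q_B = (1/0.022)·4.358·0.8269^(2/3)·√0.0067 = 14.28 m³/s.
The larger discharge is 14.28 m³/s and the smaller is 2.582 m³/s; the ratio is 5.53.

5.53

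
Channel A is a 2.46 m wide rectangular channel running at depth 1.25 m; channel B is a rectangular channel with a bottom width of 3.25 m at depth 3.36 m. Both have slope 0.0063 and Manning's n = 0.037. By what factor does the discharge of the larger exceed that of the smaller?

5.19

Channel A: Flow area A = b·y = 2.46 × 1.25 = 3.075 m². Wetted perimeter P = b + 2y = 2.46 + 2×1.25 = 4.96 m. Hydraulic radius R = A/P = 3.075/4.96 = 0.62 m. Q_A = (1/0.037)·3.075·0.62^(2/3)·√0.0063 = 4.796 m³/s.
Channel B: Flow area A = b·y = 3.25 × 3.36 = 10.92 m². Wetted perimeter P = b + 2y = 3.25 + 2×3.36 = 9.97 m. Hydraulic radius R = A/P = 10.92/9.97 = 1.095 m. Q_B = (1/0.037)·10.92·1.095^(2/3)·√0.0063 = 24.89 m³/s.
The larger discharge is 24.89 m³/s and the smaller is 4.796 m³/s; the ratio is 5.19.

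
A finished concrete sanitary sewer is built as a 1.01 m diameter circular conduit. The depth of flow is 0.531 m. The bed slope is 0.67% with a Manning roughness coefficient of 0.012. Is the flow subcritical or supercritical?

supercritical

For a circular section of diameter D = 1.01 m at depth y = 0.531 m, the central angle is θ = 2 arccos(1 − 2y/D) = 3.245 rad. Then A = (D²/8)(θ − sin θ) = 0.4268 m² and P = Dθ/2 = 1.639 m.
Hydraulic radius R = A/P = 0.4268/1.639 = 0.2605 m.
V = (1/n) R^(2/3) √S = (1/0.012) × 0.2605^(2/3) × √0.0067 = 2.782 m/s. Hydraulic depth D_h = A/T = 0.4268/1.009 = 0.4232 m.
Froude number Fr = V/√(g·D_h) = 2.782/√(9.81×0.4232) = 1.37, which is greater than 1, so the flow is supercritical.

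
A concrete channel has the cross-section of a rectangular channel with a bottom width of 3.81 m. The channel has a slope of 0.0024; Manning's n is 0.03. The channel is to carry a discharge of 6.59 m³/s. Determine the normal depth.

y_n = 1.27 m

Manning's equation rearranged: A R^(2/3) = nQ / (1·√S) = 0.03 × 6.59 / (√0.0024) = 4.036.
Trying y = 0.999 m: A R^(2/3) = 2.872 — low.
Trying y = 1.27 m: A R^(2/3) = 4.037 — close enough.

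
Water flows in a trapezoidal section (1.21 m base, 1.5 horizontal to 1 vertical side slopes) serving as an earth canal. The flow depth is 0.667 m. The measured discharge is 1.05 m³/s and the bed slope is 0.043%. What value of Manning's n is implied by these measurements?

n = 0.016

With bottom width b = 1.21 m and side slope z = 1.5: A = (b + zy)y = (1.21 + 1.5×0.667)×0.667 = 1.474 m²; P = b + 2y√(1+z²) = 1.21 + 2×0.667×1.803 = 3.615 m.
Hydraulic radius R = A/P = 1.474/3.615 = 0.4079 m.
Rearranging Manning's equation: n = (1/Q) A R^(2/3) S^(1/2) = (1/1.05) × 1.474 × 0.4079^(2/3) × √0.00043 = 0.016.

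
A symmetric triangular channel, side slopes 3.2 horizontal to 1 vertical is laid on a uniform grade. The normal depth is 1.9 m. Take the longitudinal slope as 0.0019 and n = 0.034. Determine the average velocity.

V = 1.2 m/s

For a triangular section with side slope z = 3.2: A = zy² = 3.2×1.9² = 11.55 m²; P = 2y√(1+z²) = 2×1.9×3.353 = 12.74 m.
Hydraulic radius R = A/P = 11.55/12.74 = 0.9068 m.
From Manning's equation, V = (1/n) R^(2/3) S^(1/2) = (1/0.034) × 0.9068^(2/3) × 0.0019^(1/2) = 1.2 m/s.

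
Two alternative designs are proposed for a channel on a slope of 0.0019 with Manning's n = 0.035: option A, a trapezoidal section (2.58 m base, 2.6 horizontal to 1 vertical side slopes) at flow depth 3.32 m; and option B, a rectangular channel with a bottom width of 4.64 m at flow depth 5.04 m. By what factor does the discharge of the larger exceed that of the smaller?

1.71

Channel A: With bottom width b = 2.58 m and side slope z = 2.6: A = (b + zy)y = (2.58 + 2.6×3.32)×3.32 = 37.22 m²; P = b + 2y√(1+z²) = 2.58 + 2×3.32×2.786 = 21.08 m. Hydraulic radius R = A/P = 37.22/21.08 = 1.766 m. Q_A = (1/0.035)·37.22·1.766^(2/3)·√0.0019 = 67.73 m³/s.
Channel B: Flow area A = b·y = 4.64 × 5.04 = 23.39 m². Wetted perimeter P = b + 2y = 4.64 + 2×5.04 = 14.72 m. Hydraulic radius R = A/P = 23.39/14.72 = 1.589 m. Q_B = (1/0.035)·23.39·1.589^(2/3)·√0.0019 = 39.65 m³/s.
The larger discharge is 67.73 m³/s and the smaller is 39.65 m³/s; the ratio is 1.71.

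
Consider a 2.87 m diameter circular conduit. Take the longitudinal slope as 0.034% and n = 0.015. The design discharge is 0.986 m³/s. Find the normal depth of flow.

Manning's equation rearranged: A R^(2/3) = nQ / (1·√S) = 0.015 × 0.986 / (√0.00034) = 0.8021.
Trying y = 0.927 m: A R^(2/3) = 1.17 — too large.
Trying y = 0.569 m: A R^(2/3) = 0.4461 — too small.
Trying y = 0.763 m: A R^(2/3) = 0.802 — ≈ 0.8021.

y_n = 0.763 m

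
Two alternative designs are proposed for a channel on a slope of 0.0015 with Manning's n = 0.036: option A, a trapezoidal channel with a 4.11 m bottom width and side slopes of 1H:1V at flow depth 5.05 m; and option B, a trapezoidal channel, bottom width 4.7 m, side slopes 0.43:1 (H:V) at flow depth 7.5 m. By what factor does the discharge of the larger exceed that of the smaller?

Channel A: With bottom width b = 4.11 m and side slope z = 1: A = (b + zy)y = (4.11 + 1×5.05)×5.05 = 46.26 m²; P = b + 2y√(1+z²) = 4.11 + 2×5.05×1.414 = 18.39 m. Hydraulic radius R = A/P = 46.26/18.39 = 2.515 m. Q_A = (1/0.036)·46.26·2.515^(2/3)·√0.0015 = 92.03 m³/s.
Channel B: With bottom width b = 4.7 m and side slope z = 0.43: A = (b + zy)y = (4.7 + 0.43×7.5)×7.5 = 59.44 m²; P = b + 2y√(1+z²) = 4.7 + 2×7.5×1.089 = 21.03 m. Hydraulic radius R = A/P = 59.44/21.03 = 2.827 m. Q_B = (1/0.036)·59.44·2.827^(2/3)·√0.0015 = 127.8 m³/s.
The larger discharge is 127.8 m³/s and the smaller is 92.03 m³/s; the ratio is 1.39.

1.39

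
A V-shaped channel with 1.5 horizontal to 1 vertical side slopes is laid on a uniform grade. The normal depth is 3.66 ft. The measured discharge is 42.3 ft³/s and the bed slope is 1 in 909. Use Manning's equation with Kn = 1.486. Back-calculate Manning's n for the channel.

For a triangular section with side slope z = 1.5: A = zy² = 1.5×3.66² = 20.09 ft²; P = 2y√(1+z²) = 2×3.66×1.803 = 13.2 ft.
Hydraulic radius R = A/P = 20.09/13.2 = 1.523 ft.
Rearranging Manning's equation: n = (1.486/Q) A R^(2/3) S^(1/2) = (1.486/42.3) × 20.09 × 1.523^(2/3) × √0.0011 = 0.031.

n = 0.031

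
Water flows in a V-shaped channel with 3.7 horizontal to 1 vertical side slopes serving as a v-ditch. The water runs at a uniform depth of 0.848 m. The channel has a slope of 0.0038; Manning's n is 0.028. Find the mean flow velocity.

For a triangular section with side slope z = 3.7: A = zy² = 3.7×0.848² = 2.661 m²; P = 2y√(1+z²) = 2×0.848×3.833 = 6.5 m.
Hydraulic radius R = A/P = 2.661/6.5 = 0.4093 m.
From Manning's equation, V = (1/n) R^(2/3) S^(1/2) = (1/0.028) × 0.4093^(2/3) × 0.0038^(1/2) = 1.21 m/s.

V = 1.21 m/s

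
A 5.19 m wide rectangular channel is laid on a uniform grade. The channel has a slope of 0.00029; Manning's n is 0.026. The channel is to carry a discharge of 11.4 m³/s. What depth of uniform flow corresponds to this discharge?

y_n = 2.76 m

Manning's equation rearranged: A R^(2/3) = nQ / (1·√S) = 0.026 × 11.4 / (√0.00029) = 17.41.
Try y = 3.27 m: A R^(2/3) = 21.71 — high.
Try y = 1.98 m: A R^(2/3) = 11.1 — low.
Try y = 2.76 m: A R^(2/3) = 17.39 — close enough.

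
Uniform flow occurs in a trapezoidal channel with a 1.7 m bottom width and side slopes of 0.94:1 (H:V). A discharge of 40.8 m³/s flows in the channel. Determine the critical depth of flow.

At critical depth, Q² T / (g A³) = 1, i.e. A³/T = Q²/g = 40.8²/9.81 = 169.7.
At y = 1.89 m: A³/T = 54 — too small.
At y = 2.93 m: A³/T = 308.4 — too large.
At y = 2.53 m: A³/T = 170.1 — ≈ 169.7.

y_c = 2.53 m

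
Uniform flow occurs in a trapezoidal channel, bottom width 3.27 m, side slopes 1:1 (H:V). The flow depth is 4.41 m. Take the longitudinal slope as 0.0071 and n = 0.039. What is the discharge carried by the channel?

Q = 122 m³/s

With bottom width b = 3.27 m and side slope z = 1: A = (b + zy)y = (3.27 + 1×4.41)×4.41 = 33.87 m²; P = b + 2y√(1+z²) = 3.27 + 2×4.41×1.414 = 15.74 m.
Hydraulic radius R = A/P = 33.87/15.74 = 2.151 m.
Manning's equation: Q = (1/n) A R^(2/3) S^(1/2) = (1/0.039) × 33.87 × 2.151^(2/3) × 0.0071^(1/2) = 122 m³/s.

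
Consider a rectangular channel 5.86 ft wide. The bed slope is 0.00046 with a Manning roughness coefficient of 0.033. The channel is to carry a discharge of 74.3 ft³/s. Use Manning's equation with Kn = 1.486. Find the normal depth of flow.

y_n = 7.91 ft

Manning's equation rearranged: A R^(2/3) = nQ / (1.486·√S) = 0.033 × 74.3 / (1.486 × √0.00046) = 76.93.
Trying y = 9.07 ft: A R^(2/3) = 90.3 — over.
Trying y = 5.99 ft: A R^(2/3) = 55.12 — short.
Trying y = 7.91 ft: A R^(2/3) = 76.93 — close enough.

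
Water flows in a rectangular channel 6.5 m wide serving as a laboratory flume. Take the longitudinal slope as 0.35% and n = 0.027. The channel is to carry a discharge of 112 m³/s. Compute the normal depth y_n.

y_n = 5 m

Manning's equation rearranged: A R^(2/3) = nQ / (1·√S) = 0.027 × 112 / (√0.0035) = 51.11.
Trying y = 3.45 m: A R^(2/3) = 31.61 — short.
Trying y = 6.04 m: A R^(2/3) = 64.65 — over.
Trying y = 5 m: A R^(2/3) = 51.07 — close enough.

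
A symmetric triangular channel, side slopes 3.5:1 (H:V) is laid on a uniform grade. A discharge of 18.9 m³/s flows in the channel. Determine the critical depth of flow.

At critical depth, Q² T / (g A³) = 1, i.e. A³/T = Q²/g = 18.9²/9.81 = 36.41.
Try y = 1.61 m: A³/T = 66.26 — too large.
Try y = 1.43 m: A³/T = 36.63 — matches.

y_c = 1.43 m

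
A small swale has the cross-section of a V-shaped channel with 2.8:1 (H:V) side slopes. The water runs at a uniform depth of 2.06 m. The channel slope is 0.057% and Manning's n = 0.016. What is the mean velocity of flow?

V = 1.46 m/s

For a triangular section with side slope z = 2.8: A = zy² = 2.8×2.06² = 11.88 m²; P = 2y√(1+z²) = 2×2.06×2.973 = 12.25 m.
Hydraulic radius R = A/P = 11.88/12.25 = 0.97 m.
From Manning's equation, V = (1/n) R^(2/3) S^(1/2) = (1/0.016) × 0.97^(2/3) × 0.00057^(1/2) = 1.46 m/s.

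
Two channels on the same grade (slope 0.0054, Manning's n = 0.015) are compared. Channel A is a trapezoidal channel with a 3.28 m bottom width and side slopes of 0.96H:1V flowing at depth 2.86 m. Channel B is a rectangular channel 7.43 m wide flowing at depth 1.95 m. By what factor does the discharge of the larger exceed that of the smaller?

Channel A: With bottom width b = 3.28 m and side slope z = 0.96: A = (b + zy)y = (3.28 + 0.96×2.86)×2.86 = 17.23 m²; P = b + 2y√(1+z²) = 3.28 + 2×2.86×1.386 = 11.21 m. Hydraulic radius R = A/P = 17.23/11.21 = 1.537 m. Q_A = (1/0.015)·17.23·1.537^(2/3)·√0.0054 = 112.5 m³/s.
Channel B: Flow area A = b·y = 7.43 × 1.95 = 14.49 m². Wetted perimeter P = b + 2y = 7.43 + 2×1.95 = 11.33 m. Hydraulic radius R = A/P = 14.49/11.33 = 1.279 m. Q_B = (1/0.015)·14.49·1.279^(2/3)·√0.0054 = 83.62 m³/s.
The larger discharge is 112.5 m³/s and the smaller is 83.62 m³/s; the ratio is 1.34.

1.34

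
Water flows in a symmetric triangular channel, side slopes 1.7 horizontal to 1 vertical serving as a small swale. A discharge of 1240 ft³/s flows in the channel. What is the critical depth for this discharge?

y_c = 8.01 ft

At critical depth, Q² T / (g A³) = 1, i.e. A³/T = Q²/g = 1240²/32.2 = 47750.
Trying y = 10.2 ft: A³/T = 159500 — high.
Trying y = 8.01 ft: A³/T = 47650 — ≈ 47750.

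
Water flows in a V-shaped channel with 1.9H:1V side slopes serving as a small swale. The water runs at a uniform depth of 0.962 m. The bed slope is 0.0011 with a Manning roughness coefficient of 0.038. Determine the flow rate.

For a triangular section with side slope z = 1.9: A = zy² = 1.9×0.962² = 1.758 m²; P = 2y√(1+z²) = 2×0.962×2.147 = 4.131 m.
Hydraulic radius R = A/P = 1.758/4.131 = 0.4256 m.
Manning's equation: Q = (1/n) A R^(2/3) S^(1/2) = (1/0.038) × 1.758 × 0.4256^(2/3) × 0.0011^(1/2) = 0.868 m³/s.

Q = 0.868 m³/s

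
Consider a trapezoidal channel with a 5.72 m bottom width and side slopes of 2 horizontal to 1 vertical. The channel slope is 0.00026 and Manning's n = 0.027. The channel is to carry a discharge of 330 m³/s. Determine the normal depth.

y_n = 8.73 m

Manning's equation rearranged: A R^(2/3) = nQ / (1·√S) = 0.027 × 330 / (√0.00026) = 552.6.
At y = 9.48 m: A R^(2/3) = 671.5 — too large.
At y = 6.58 m: A R^(2/3) = 288.3 — too small.
At y = 8.73 m: A R^(2/3) = 553.3 — ≈ 552.6.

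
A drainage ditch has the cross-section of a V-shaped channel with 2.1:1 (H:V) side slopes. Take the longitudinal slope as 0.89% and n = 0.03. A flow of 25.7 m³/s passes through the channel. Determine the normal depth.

Manning's equation rearranged: A R^(2/3) = nQ / (1·√S) = 0.03 × 25.7 / (√0.0089) = 8.173.
At y = 2.29 m: A R^(2/3) = 11.26 — high.
At y = 1.62 m: A R^(2/3) = 4.474 — low.
At y = 2.03 m: A R^(2/3) = 8.165 — matches.

y_n = 2.03 m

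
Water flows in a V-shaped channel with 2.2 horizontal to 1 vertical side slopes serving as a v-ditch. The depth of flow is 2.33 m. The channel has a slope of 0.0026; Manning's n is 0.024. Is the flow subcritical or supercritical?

subcritical

For a triangular section with side slope z = 2.2: A = zy² = 2.2×2.33² = 11.94 m²; P = 2y√(1+z²) = 2×2.33×2.417 = 11.26 m.
Hydraulic radius R = A/P = 11.94/11.26 = 1.061 m.
V = (1/n) R^(2/3) √S = (1/0.024) × 1.061^(2/3) × √0.0026 = 2.21 m/s. Hydraulic depth D_h = A/T = 11.94/10.25 = 1.165 m.
Froude number Fr = V/√(g·D_h) = 2.21/√(9.81×1.165) = 0.654, which is less than 1, so the flow is subcritical.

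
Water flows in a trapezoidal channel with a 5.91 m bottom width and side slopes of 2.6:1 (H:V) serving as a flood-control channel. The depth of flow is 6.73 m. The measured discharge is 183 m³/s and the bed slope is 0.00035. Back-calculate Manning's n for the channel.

With bottom width b = 5.91 m and side slope z = 2.6: A = (b + zy)y = (5.91 + 2.6×6.73)×6.73 = 157.5 m²; P = b + 2y√(1+z²) = 5.91 + 2×6.73×2.786 = 43.41 m.
Hydraulic radius R = A/P = 157.5/43.41 = 3.629 m.
Rearranging Manning's equation: n = (1/Q) A R^(2/3) S^(1/2) = (1/183) × 157.5 × 3.629^(2/3) × √0.00035 = 0.038.

n = 0.038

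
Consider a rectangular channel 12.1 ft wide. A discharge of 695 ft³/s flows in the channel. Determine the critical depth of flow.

For a rectangular channel, critical depth y_c = (q²/g)^(1/3) where q = Q/b = 695/12.1 = 57.44 ft²/s.
So y_c = (57.44²/32.2)^(1/3) = 4.68 ft.

y_c = 4.68 ft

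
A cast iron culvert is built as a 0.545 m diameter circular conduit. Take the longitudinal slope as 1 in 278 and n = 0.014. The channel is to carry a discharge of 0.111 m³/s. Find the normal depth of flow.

y_n = 0.246 m

Manning's equation rearranged: A R^(2/3) = nQ / (1·√S) = 0.014 × 0.111 / (√0.003597) = 0.02591.
At y = 0.293 m: A R^(2/3) = 0.03486 — high.
At y = 0.201 m: A R^(2/3) = 0.01792 — low.
At y = 0.246 m: A R^(2/3) = 0.02587 — matches.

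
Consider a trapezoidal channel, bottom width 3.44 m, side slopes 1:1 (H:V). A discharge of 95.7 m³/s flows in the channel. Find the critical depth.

y_c = 3.16 m

At critical depth, Q² T / (g A³) = 1, i.e. A³/T = Q²/g = 95.7²/9.81 = 933.6.
At y = 3.93 m: A³/T = 2150 — high.
At y = 2.7 m: A³/T = 515.4 — low.
At y = 3.16 m: A³/T = 929.5 — matches.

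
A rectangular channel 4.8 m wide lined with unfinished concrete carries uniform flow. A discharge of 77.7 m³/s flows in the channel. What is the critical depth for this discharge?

For a rectangular channel, critical depth y_c = (q²/g)^(1/3) where q = Q/b = 77.7/4.8 = 16.19 m²/s.
So y_c = (16.19²/9.81)^(1/3) = 2.99 m.

y_c = 2.99 m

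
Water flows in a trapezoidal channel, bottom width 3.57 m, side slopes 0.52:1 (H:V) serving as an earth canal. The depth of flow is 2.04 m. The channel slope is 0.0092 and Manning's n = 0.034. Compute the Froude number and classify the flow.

subcritical

With bottom width b = 3.57 m and side slope z = 0.52: A = (b + zy)y = (3.57 + 0.52×2.04)×2.04 = 9.447 m²; P = b + 2y√(1+z²) = 3.57 + 2×2.04×1.127 = 8.169 m.
Hydraulic radius R = A/P = 9.447/8.169 = 1.156 m.
V = (1/n) R^(2/3) √S = (1/0.034) × 1.156^(2/3) × √0.0092 = 3.108 m/s. Hydraulic depth D_h = A/T = 9.447/5.692 = 1.66 m.
Froude number Fr = V/√(g·D_h) = 3.108/√(9.81×1.66) = 0.77, which is less than 1, so the flow is subcritical.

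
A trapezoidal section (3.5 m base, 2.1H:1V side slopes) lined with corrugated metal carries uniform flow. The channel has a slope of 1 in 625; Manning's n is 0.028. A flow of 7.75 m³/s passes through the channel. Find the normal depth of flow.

y_n = 1.12 m

Manning's equation rearranged: A R^(2/3) = nQ / (1·√S) = 0.028 × 7.75 / (√0.0016) = 5.425.
Trying y = 1.43 m: A R^(2/3) = 8.771 — over.
Trying y = 0.855 m: A R^(2/3) = 3.241 — short.
Trying y = 1.12 m: A R^(2/3) = 5.422 — close enough.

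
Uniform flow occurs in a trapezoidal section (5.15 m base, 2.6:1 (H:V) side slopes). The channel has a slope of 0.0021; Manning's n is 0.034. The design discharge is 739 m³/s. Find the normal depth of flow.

Manning's equation rearranged: A R^(2/3) = nQ / (1·√S) = 0.034 × 739 / (√0.0021) = 548.3.
Trying y = 10.1 m: A R^(2/3) = 947.9 — high.
Trying y = 5.9 m: A R^(2/3) = 261.4 — low.
Trying y = 8.06 m: A R^(2/3) = 548.1 — matches.

y_n = 8.06 m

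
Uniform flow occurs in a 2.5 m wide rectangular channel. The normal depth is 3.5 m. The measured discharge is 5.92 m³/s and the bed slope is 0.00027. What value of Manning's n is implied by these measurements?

n = 0.023

Flow area A = b·y = 2.5 × 3.5 = 8.75 m². Wetted perimeter P = b + 2y = 2.5 + 2×3.5 = 9.5 m.
Hydraulic radius R = A/P = 8.75/9.5 = 0.9211 m.
Rearranging Manning's equation: n = (1/Q) A R^(2/3) S^(1/2) = (1/5.92) × 8.75 × 0.9211^(2/3) × √0.00027 = 0.023.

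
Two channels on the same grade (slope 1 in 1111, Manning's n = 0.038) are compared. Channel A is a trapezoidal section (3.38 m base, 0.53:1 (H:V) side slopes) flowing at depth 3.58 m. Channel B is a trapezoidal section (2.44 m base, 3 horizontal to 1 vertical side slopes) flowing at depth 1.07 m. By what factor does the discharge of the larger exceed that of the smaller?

5.77

Channel A: With bottom width b = 3.38 m and side slope z = 0.53: A = (b + zy)y = (3.38 + 0.53×3.58)×3.58 = 18.89 m²; P = b + 2y√(1+z²) = 3.38 + 2×3.58×1.132 = 11.48 m. Hydraulic radius R = A/P = 18.89/11.48 = 1.645 m. Q_A = (1/0.038)·18.89·1.645^(2/3)·√0.0009001 = 20.79 m³/s.
Channel B: With bottom width b = 2.44 m and side slope z = 3: A = (b + zy)y = (2.44 + 3×1.07)×1.07 = 6.046 m²; P = b + 2y√(1+z²) = 2.44 + 2×1.07×3.162 = 9.207 m. Hydraulic radius R = A/P = 6.046/9.207 = 0.6566 m. Q_B = (1/0.038)·6.046·0.6566^(2/3)·√0.0009001 = 3.606 m³/s.
The larger discharge is 20.79 m³/s and the smaller is 3.606 m³/s; the ratio is 5.77.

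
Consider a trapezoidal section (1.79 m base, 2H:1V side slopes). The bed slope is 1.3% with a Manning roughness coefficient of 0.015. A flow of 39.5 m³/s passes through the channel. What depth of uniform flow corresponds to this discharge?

y_n = 1.36 m

Manning's equation rearranged: A R^(2/3) = nQ / (1·√S) = 0.015 × 39.5 / (√0.013) = 5.197.
Trying y = 1.09 m: A R^(2/3) = 3.245 — too small.
Trying y = 1.7 m: A R^(2/3) = 8.463 — too large.
Trying y = 1.36 m: A R^(2/3) = 5.194 — matches.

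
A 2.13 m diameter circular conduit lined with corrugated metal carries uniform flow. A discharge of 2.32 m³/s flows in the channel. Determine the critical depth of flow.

y_c = 0.706 m

At critical depth, Q² T / (g A³) = 1, i.e. A³/T = Q²/g = 2.32²/9.81 = 0.5487.
At y = 0.838 m: A³/T = 1.06 — over.
At y = 0.706 m: A³/T = 0.5476 — close enough.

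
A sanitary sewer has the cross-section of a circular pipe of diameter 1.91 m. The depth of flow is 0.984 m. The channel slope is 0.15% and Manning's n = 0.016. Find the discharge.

Q = 2.23 m³/s

For a circular section of diameter D = 1.91 m at depth y = 0.984 m, the central angle is θ = 2 arccos(1 − 2y/D) = 3.202 rad. Then A = (D²/8)(θ − sin θ) = 1.488 m² and P = Dθ/2 = 3.058 m.
Hydraulic radius R = A/P = 1.488/3.058 = 0.4866 m.
Manning's equation: Q = (1/n) A R^(2/3) S^(1/2) = (1/0.016) × 1.488 × 0.4866^(2/3) × 0.0015^(1/2) = 2.23 m³/s.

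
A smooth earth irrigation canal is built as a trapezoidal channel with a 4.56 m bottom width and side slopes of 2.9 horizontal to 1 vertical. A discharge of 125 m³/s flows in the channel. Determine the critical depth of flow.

y_c = 2.6 m

At critical depth, Q² T / (g A³) = 1, i.e. A³/T = Q²/g = 125²/9.81 = 1593.
At y = 2.27 m: A³/T = 913 — short.
At y = 3.03 m: A³/T = 2988 — over.
At y = 2.6 m: A³/T = 1585 — ≈ 1593.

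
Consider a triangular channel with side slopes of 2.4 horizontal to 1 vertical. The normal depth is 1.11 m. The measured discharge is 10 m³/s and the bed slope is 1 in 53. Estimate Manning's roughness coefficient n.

For a triangular section with side slope z = 2.4: A = zy² = 2.4×1.11² = 2.957 m²; P = 2y√(1+z²) = 2×1.11×2.6 = 5.772 m.
Hydraulic radius R = A/P = 2.957/5.772 = 0.5123 m.
Rearranging Manning's equation: n = (1/Q) A R^(2/3) S^(1/2) = (1/10) × 2.957 × 0.5123^(2/3) × √0.01887 = 0.026.

n = 0.026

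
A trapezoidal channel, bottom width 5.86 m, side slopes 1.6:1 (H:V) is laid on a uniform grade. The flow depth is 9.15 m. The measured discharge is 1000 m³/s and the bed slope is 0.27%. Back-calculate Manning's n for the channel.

n = 0.0271

With bottom width b = 5.86 m and side slope z = 1.6: A = (b + zy)y = (5.86 + 1.6×9.15)×9.15 = 187.6 m²; P = b + 2y√(1+z²) = 5.86 + 2×9.15×1.887 = 40.39 m.
Hydraulic radius R = A/P = 187.6/40.39 = 4.644 m.
Rearranging Manning's equation: n = (1/Q) A R^(2/3) S^(1/2) = (1/1000) × 187.6 × 4.644^(2/3) × √0.0027 = 0.0271.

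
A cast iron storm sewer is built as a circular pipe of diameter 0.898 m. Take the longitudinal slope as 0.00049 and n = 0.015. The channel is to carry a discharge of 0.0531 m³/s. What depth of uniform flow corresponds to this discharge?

y_n = 0.238 m

Manning's equation rearranged: A R^(2/3) = nQ / (1·√S) = 0.015 × 0.0531 / (√0.00049) = 0.03598.
Try y = 0.173 m: A R^(2/3) = 0.01899 — short.
Try y = 0.294 m: A R^(2/3) = 0.0542 — over.
Try y = 0.238 m: A R^(2/3) = 0.03597 — ≈ 0.03598.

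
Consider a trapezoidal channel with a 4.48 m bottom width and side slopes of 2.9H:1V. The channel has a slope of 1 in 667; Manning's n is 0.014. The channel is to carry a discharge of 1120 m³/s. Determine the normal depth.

y_n = 6.95 m

Manning's equation rearranged: A R^(2/3) = nQ / (1·√S) = 0.014 × 1120 / (√0.001499) = 405.
Trying y = 4.85 m: A R^(2/3) = 171.2 — short.
Trying y = 8.19 m: A R^(2/3) = 604.3 — over.
Trying y = 6.95 m: A R^(2/3) = 404.7 — close enough.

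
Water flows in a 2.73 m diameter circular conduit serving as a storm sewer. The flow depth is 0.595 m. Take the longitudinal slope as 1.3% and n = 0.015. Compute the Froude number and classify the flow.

supercritical

For a circular section of diameter D = 2.73 m at depth y = 0.595 m, the central angle is θ = 2 arccos(1 − 2y/D) = 1.943 rad. Then A = (D²/8)(θ − sin θ) = 0.9422 m² and P = Dθ/2 = 2.652 m.
Hydraulic radius R = A/P = 0.9422/2.652 = 0.3553 m.
V = (1/n) R^(2/3) √S = (1/0.015) × 0.3553^(2/3) × √0.013 = 3.813 m/s. Hydraulic depth D_h = A/T = 0.9422/2.254 = 0.418 m.
Froude number Fr = V/√(g·D_h) = 3.813/√(9.81×0.418) = 1.88, which is greater than 1, so the flow is supercritical.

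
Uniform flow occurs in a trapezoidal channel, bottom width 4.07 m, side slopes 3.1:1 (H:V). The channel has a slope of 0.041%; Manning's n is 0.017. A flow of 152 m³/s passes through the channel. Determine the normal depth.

Manning's equation rearranged: A R^(2/3) = nQ / (1·√S) = 0.017 × 152 / (√0.00041) = 127.6.
Trying y = 3.68 m: A R^(2/3) = 91.35 — low.
Trying y = 5.19 m: A R^(2/3) = 206 — high.
Trying y = 4.24 m: A R^(2/3) = 127.3 — matches.

y_n = 4.24 m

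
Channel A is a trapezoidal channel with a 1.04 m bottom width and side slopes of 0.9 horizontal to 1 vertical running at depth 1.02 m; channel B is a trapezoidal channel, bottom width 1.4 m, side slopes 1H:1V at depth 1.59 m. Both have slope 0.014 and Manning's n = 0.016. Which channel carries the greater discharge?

channel B

Channel A: With bottom width b = 1.04 m and side slope z = 0.9: A = (b + zy)y = (1.04 + 0.9×1.02)×1.02 = 1.997 m²; P = b + 2y√(1+z²) = 1.04 + 2×1.02×1.345 = 3.785 m. Hydraulic radius R = A/P = 1.997/3.785 = 0.5277 m. Q_A = (1/0.016)·1.997·0.5277^(2/3)·√0.014 = 9.645 m³/s.
Channel B: With bottom width b = 1.4 m and side slope z = 1: A = (b + zy)y = (1.4 + 1×1.59)×1.59 = 4.754 m²; P = b + 2y√(1+z²) = 1.4 + 2×1.59×1.414 = 5.897 m. Hydraulic radius R = A/P = 4.754/5.897 = 0.8062 m. Q_B = (1/0.016)·4.754·0.8062^(2/3)·√0.014 = 30.45 m³/s.
Q_A = 9.645 m³/s vs Q_B = 30.45 m³/s, so channel B carries more.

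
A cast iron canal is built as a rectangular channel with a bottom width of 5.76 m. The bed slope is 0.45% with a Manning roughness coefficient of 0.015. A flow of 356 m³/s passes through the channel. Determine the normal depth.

Manning's equation rearranged: A R^(2/3) = nQ / (1·√S) = 0.015 × 356 / (√0.0045) = 79.6.
At y = 9.66 m: A R^(2/3) = 94.65 — over.
At y = 7.32 m: A R^(2/3) = 68.41 — short.
At y = 8.32 m: A R^(2/3) = 79.57 — close enough.

y_n = 8.32 m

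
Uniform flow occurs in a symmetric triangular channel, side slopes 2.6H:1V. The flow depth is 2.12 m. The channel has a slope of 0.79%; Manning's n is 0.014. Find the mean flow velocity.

V = 6.3 m/s

For a triangular section with side slope z = 2.6: A = zy² = 2.6×2.12² = 11.69 m²; P = 2y√(1+z²) = 2×2.12×2.786 = 11.81 m.
Hydraulic radius R = A/P = 11.69/11.81 = 0.9893 m.
From Manning's equation, V = (1/n) R^(2/3) S^(1/2) = (1/0.014) × 0.9893^(2/3) × 0.0079^(1/2) = 6.3 m/s.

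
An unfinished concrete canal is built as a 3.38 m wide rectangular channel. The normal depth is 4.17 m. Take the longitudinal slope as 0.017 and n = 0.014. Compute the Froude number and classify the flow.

Flow area A = b·y = 3.38 × 4.17 = 14.09 m². Wetted perimeter P = b + 2y = 3.38 + 2×4.17 = 11.72 m.
Hydraulic radius R = A/P = 14.09/11.72 = 1.203 m.
V = (1/n) R^(2/3) √S = (1/0.014) × 1.203^(2/3) × √0.017 = 10.53 m/s. Hydraulic depth D_h = A/T = 14.09/3.38 = 4.17 m.
Froude number Fr = V/√(g·D_h) = 10.53/√(9.81×4.17) = 1.65, which is greater than 1, so the flow is supercritical.

supercritical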